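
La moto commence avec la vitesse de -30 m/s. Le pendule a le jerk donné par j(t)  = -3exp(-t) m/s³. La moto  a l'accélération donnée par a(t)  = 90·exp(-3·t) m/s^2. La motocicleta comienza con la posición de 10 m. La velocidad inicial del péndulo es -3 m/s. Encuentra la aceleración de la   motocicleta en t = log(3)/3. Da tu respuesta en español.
Usando a(t) = 90·exp(-3·t) y sustituyendo t = log(3)/3, encontramos a = 30.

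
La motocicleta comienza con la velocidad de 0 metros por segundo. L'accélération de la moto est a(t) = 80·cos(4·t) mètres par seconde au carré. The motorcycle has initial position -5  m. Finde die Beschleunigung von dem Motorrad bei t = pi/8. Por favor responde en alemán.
Wir haben die Beschleunigung a(t) = 80·cos(4·t). Durch Einsetzen von t = pi/8: a(pi/8) = 0.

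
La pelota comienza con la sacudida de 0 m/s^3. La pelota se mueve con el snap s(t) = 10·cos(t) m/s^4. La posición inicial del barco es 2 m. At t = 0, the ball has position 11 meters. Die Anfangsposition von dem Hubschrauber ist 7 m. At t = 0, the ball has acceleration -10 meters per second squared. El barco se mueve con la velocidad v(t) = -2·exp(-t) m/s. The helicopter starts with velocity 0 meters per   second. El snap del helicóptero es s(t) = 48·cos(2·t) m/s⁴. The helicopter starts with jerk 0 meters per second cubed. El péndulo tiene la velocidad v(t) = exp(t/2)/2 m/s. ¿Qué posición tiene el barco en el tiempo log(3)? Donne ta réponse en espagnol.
Para resolver esto, necesitamos tomar 1 antiderivada de nuestra ecuación de la velocidad v(t) = -2·exp(-t). La integral de la velocidad, con x(0) = 2, da la posición: x(t) = 2·exp(-t). Usando x(t) = 2·exp(-t) y sustituyendo t = log(3), encontramos x = 2/3.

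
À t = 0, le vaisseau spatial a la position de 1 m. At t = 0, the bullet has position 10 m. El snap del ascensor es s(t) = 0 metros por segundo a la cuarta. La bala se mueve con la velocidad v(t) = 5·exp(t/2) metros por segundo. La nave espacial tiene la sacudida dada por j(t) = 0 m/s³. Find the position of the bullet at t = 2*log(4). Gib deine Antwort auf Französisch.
Nous devons trouver l'intégrale de notre équation de la vitesse v(t) = 5·exp(t/2) 1 fois. En prenant ∫v(t)dt et en appliquant x(0) = 10, nous trouvons x(t) = 10·exp(t/2). Nous avons la position x(t) = 10·exp(t/2). En substituant t = 2*log(4): x(2*log(4)) = 40.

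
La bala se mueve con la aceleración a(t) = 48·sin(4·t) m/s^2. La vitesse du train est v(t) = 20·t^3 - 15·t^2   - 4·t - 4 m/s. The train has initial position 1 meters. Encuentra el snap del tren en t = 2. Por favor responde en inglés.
To solve this, we need to take 3 derivatives of our velocity equation v(t) = 20·t^3 - 15·t^2 - 4·t - 4. Taking d/dt of v(t), we find a(t) = 60·t^2 - 30·t - 4. Taking d/dt of a(t), we find j(t) = 120·t - 30. The derivative of jerk gives snap: s(t) = 120. From the given snap equation s(t) = 120, we substitute t = 2 to get s = 120.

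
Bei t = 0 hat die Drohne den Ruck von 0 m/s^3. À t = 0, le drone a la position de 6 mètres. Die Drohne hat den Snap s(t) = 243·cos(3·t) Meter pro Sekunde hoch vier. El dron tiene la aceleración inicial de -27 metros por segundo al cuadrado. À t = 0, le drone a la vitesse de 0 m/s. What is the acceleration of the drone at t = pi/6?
We must find the antiderivative of our snap equation s(t) = 243·cos(3·t) 2 times. Finding the integral of s(t) and using j(0) = 0: j(t) = 81·sin(3·t). Finding the antiderivative of j(t) and using a(0) = -27: a(t) = -27·cos(3·t). From the given acceleration equation a(t) = -27·cos(3·t), we substitute t = pi/6 to get a = 0.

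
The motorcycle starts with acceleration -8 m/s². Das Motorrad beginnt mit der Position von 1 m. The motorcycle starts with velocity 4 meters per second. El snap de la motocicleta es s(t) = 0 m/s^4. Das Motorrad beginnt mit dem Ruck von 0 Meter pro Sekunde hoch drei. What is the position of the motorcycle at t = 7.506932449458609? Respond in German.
Ausgehend von dem Snap s(t) = 0, nehmen wir 4 Integrale. Mit ∫s(t)dt und Anwendung von j(0) = 0, finden wir j(t) = 0. Das Integral von dem Ruck, mit a(0) = -8, ergibt die Beschleunigung: a(t) = -8. Durch Integration von der Beschleunigung und Verwendung der Anfangsbedingung v(0) = 4, erhalten wir v(t) = 4 - 8·t. Mit ∫v(t)dt und Anwendung von x(0) = 1, finden wir x(t) = -4·t^2 + 4·t + 1. Wir haben die Position x(t) = -4·t^2 + 4·t + 1. Durch Einsetzen von t = 7.506932449458609: x(7.506932449458609) = -194.388409405104.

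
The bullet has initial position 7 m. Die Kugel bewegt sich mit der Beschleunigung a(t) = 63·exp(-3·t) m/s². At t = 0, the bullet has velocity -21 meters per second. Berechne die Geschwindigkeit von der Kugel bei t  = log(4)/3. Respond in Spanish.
Partiendo de la aceleración a(t) = 63·exp(-3·t), tomamos 1 integral. La antiderivada de la aceleración, con v(0) = -21, da la velocidad: v(t) = -21·exp(-3·t). Tenemos la velocidad v(t) = -21·exp(-3·t). Sustituyendo t = log(4)/3: v(log(4)/3) = -21/4.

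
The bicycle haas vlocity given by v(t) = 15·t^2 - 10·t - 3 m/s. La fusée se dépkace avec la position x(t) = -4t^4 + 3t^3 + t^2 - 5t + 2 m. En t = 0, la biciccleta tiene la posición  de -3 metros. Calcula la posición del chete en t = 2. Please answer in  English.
From the given position equation x(t) = -4·t^4 + 3·t^3 + t^2 - 5·t + 2, we substitute t = 2 to get x = -44.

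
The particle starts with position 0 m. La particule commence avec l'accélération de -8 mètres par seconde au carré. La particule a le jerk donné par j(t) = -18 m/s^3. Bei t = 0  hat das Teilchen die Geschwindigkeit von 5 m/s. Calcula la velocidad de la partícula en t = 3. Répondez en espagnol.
Para resolver esto, necesitamos tomar 2 integrales de nuestra ecuación de la sacudida j(t) = -18. La integral de la sacudida es la aceleración. Usando a(0) = -8, obtenemos a(t) = -18·t - 8. La integral de la aceleración, con v(0) = 5, da la velocidad: v(t) = -9·t^2 - 8·t + 5. De la ecuación de la velocidad v(t) = -9·t^2 - 8·t + 5, sustituimos t = 3 para obtener v = -100.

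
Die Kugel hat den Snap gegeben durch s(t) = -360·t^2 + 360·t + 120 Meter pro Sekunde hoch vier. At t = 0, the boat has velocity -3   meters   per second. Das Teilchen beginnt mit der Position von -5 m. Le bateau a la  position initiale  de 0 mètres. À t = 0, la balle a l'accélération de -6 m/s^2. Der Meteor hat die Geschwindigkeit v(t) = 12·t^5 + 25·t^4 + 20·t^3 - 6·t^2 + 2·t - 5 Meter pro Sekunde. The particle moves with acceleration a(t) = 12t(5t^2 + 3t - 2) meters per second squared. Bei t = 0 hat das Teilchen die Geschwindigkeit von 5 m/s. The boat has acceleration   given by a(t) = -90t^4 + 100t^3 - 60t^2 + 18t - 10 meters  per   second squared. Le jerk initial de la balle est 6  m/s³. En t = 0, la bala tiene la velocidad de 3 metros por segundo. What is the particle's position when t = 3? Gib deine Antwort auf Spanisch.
Partiendo de la aceleración a(t) = 12·t·(5·t^2 + 3·t - 2), tomamos 2 integrales. Integrando la aceleración y usando la condición inicial v(0) = 5, obtenemos v(t) = 15·t^4 + 12·t^3 - 12·t^2 + 5. La antiderivada de la velocidad, con x(0) = -5, da la posición: x(t) = 3·t^5 + 3·t^4 - 4·t^3 + 5·t - 5. Tenemos la posición x(t) = 3·t^5 + 3·t^4 - 4·t^3 + 5·t - 5. Sustituyendo t = 3: x(3) = 874.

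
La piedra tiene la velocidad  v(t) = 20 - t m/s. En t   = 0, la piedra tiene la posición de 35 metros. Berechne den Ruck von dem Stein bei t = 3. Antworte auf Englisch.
We must differentiate our velocity equation v(t) = 20 - t 2 times. The derivative of velocity gives acceleration: a(t) = -1. Taking d/dt of a(t), we find j(t) = 0. From the given jerk equation j(t) = 0, we substitute t = 3 to get j = 0.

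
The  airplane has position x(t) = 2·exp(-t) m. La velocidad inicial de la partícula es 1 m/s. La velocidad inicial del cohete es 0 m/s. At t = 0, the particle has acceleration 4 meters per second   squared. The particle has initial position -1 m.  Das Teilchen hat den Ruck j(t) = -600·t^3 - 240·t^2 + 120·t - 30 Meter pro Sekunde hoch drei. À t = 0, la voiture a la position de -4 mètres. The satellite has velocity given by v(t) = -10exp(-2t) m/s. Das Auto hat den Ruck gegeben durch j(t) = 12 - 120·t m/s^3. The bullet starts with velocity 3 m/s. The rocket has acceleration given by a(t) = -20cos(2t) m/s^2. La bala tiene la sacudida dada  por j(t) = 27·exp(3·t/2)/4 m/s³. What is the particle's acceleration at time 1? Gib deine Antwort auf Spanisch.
Para resolver esto, necesitamos tomar 1 antiderivada de nuestra ecuación de la sacudida j(t) = -600·t^3 - 240·t^2 + 120·t - 30. La integral de la sacudida es la aceleración. Usando a(0) = 4, obtenemos a(t) = -150·t^4 - 80·t^3 + 60·t^2 - 30·t + 4. De la ecuación de la aceleración a(t) = -150·t^4 - 80·t^3 + 60·t^2 - 30·t + 4, sustituimos t = 1 para obtener a = -196.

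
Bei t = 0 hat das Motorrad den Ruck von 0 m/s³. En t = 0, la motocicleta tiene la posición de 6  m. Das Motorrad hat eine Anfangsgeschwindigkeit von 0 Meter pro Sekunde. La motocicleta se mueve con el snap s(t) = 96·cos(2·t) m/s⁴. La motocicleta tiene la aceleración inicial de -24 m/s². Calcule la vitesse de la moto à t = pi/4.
Nous devons trouver l'intégrale de notre équation du snap s(t) = 96·cos(2·t) 3 fois. L'intégrale du snap, avec j(0) = 0, donne le jerk: j(t) = 48·sin(2·t). La primitive du jerk, avec a(0) = -24, donne l'accélération: a(t) = -24·cos(2·t). En intégrant l'accélération et en utilisant la condition initiale v(0) = 0, nous obtenons v(t) = -12·sin(2·t). Nous avons la vitesse v(t) = -12·sin(2·t). En substituant t = pi/4: v(pi/4) = -12.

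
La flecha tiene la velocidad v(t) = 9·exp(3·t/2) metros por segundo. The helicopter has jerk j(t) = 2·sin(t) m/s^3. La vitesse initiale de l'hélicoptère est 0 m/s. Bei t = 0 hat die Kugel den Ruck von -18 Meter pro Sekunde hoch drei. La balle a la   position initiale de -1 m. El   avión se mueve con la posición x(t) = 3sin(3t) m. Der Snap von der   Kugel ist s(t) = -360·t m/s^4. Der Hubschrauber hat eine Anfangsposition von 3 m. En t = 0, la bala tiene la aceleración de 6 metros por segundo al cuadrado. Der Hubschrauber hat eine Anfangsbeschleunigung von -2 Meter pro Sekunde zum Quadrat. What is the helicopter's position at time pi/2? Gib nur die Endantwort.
The answer is 1.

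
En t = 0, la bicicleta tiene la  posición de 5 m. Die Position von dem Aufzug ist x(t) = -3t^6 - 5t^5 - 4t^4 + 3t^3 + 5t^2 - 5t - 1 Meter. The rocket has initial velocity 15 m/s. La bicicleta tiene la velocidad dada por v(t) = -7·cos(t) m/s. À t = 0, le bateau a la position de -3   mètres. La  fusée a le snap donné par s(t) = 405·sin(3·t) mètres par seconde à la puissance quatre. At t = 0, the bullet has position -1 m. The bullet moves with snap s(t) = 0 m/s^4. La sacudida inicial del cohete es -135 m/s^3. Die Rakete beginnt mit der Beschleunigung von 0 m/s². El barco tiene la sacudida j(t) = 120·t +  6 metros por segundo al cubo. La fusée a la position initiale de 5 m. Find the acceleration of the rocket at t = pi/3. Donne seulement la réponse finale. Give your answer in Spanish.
En t = pi/3, a = 0.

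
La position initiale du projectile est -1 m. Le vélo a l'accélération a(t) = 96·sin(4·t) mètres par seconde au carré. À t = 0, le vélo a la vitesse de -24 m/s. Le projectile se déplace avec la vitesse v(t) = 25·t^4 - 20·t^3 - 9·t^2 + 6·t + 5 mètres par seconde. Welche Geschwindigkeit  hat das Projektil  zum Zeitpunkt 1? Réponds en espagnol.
Usando v(t) = 25·t^4 - 20·t^3 - 9·t^2 + 6·t + 5 y sustituyendo t = 1, encontramos v = 7.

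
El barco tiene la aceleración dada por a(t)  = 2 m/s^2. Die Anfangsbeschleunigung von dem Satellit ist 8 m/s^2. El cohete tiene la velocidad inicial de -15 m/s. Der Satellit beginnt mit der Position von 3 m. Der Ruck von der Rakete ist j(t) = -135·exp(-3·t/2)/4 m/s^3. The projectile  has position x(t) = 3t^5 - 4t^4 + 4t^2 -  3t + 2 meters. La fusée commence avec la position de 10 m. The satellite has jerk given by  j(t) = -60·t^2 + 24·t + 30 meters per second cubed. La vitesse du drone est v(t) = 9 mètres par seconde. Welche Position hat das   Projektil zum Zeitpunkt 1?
Mit x(t) = 3·t^5 - 4·t^4 + 4·t^2 - 3·t + 2 und Einsetzen von t = 1, finden wir x = 2.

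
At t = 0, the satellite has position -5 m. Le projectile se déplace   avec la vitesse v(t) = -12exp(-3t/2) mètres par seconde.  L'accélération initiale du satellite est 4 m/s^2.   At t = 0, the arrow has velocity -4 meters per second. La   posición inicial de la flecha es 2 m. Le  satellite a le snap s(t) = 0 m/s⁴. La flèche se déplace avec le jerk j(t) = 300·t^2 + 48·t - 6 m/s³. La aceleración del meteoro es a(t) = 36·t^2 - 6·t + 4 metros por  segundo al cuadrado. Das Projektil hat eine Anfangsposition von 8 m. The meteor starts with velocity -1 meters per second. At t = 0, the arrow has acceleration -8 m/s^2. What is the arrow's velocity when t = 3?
To solve this, we need to take 2 integrals of our jerk equation j(t) = 300·t^2 + 48·t - 6. The antiderivative of jerk is acceleration. Using a(0) = -8, we get a(t) = 100·t^3 + 24·t^2 - 6·t - 8. Taking ∫a(t)dt and applying v(0) = -4, we find v(t) = 25·t^4 + 8·t^3 - 3·t^2 - 8·t - 4. Using v(t) = 25·t^4 + 8·t^3 - 3·t^2 - 8·t - 4 and substituting t = 3, we find v = 2186.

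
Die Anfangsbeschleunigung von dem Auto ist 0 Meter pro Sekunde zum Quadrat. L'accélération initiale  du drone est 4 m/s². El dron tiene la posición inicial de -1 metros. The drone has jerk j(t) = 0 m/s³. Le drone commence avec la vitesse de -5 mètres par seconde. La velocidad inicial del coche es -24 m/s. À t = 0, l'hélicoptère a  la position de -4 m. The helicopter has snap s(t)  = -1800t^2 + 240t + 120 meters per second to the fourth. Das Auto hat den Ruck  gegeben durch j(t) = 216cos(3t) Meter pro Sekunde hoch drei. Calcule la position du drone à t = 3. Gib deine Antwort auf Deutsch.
Ausgehend von dem Ruck j(t) = 0, nehmen wir 3 Stammfunktionen. Durch Integration von dem Ruck und Verwendung der Anfangsbedingung a(0) = 4, erhalten wir a(t) = 4. Durch Integration von der Beschleunigung und Verwendung der Anfangsbedingung v(0) = -5, erhalten wir v(t) = 4·t - 5. Die Stammfunktion von der Geschwindigkeit ist die Position. Mit x(0) = -1 erhalten wir x(t) = 2·t^2 - 5·t - 1. Wir haben die Position x(t) = 2·t^2 - 5·t - 1. Durch Einsetzen von t = 3: x(3) = 2.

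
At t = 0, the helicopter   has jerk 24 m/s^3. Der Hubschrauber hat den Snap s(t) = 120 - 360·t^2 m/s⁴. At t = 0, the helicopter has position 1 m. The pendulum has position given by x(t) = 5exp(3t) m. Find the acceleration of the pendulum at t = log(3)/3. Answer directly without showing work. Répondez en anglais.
The acceleration at t = log(3)/3 is a = 135.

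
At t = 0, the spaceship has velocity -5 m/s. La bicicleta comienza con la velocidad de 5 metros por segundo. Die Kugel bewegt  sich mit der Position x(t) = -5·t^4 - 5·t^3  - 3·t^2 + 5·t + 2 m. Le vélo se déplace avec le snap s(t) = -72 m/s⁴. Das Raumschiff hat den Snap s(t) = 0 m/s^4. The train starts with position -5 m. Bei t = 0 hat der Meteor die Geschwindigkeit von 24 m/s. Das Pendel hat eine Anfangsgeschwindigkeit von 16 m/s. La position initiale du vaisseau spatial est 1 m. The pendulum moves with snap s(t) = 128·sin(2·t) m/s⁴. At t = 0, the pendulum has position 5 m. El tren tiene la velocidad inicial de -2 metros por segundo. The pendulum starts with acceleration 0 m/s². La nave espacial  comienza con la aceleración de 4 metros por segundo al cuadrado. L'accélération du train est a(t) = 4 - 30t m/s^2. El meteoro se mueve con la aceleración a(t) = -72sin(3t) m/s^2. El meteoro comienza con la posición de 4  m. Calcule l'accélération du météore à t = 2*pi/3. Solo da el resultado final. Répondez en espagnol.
La respuesta es 0.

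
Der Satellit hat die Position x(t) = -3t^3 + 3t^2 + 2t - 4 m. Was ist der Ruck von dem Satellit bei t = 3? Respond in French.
Pour résoudre ceci, nous devons prendre 3 dérivées de notre équation de la position x(t) = -3·t^3 + 3·t^2 + 2·t - 4. La dérivée de la position donne la vitesse: v(t) = -9·t^2 + 6·t + 2. En prenant d/dt de v(t), nous trouvons a(t) = 6 - 18·t. La dérivée de l'accélération donne le jerk: j(t) = -18. En utilisant j(t) = -18 et en substituant t = 3, nous trouvons j = -18.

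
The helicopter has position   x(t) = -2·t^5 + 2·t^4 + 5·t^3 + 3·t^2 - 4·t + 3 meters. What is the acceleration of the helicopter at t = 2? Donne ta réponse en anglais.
To solve this, we need to take 2 derivatives of our position equation x(t) = -2·t^5 + 2·t^4 + 5·t^3 + 3·t^2 - 4·t + 3. Differentiating position, we get velocity: v(t) = -10·t^4 + 8·t^3 + 15·t^2 + 6·t - 4. The derivative of velocity gives acceleration: a(t) = -40·t^3 + 24·t^2 + 30·t + 6. Using a(t) = -40·t^3 + 24·t^2 + 30·t + 6 and substituting t = 2, we find a = -158.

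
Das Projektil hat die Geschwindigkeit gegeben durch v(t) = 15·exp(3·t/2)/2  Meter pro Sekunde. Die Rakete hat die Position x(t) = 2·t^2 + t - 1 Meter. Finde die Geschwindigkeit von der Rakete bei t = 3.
Ausgehend von der Position x(t) = 2·t^2 + t - 1, nehmen wir 1 Ableitung. Mit d/dt von x(t) finden wir v(t) = 4·t + 1. Mit v(t) = 4·t + 1 und Einsetzen von t = 3, finden wir v = 13.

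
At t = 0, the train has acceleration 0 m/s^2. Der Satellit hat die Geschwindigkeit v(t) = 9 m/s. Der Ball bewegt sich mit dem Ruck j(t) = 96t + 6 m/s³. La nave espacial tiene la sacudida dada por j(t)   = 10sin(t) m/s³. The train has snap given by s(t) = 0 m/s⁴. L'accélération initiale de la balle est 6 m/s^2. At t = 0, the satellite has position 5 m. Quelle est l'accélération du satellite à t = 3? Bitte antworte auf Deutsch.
Um dies zu lösen, müssen wir 1 Ableitung unserer Gleichung für die Geschwindigkeit v(t) = 9 nehmen. Die Ableitung von der Geschwindigkeit ergibt die Beschleunigung: a(t) = 0. Aus der Gleichung für die Beschleunigung a(t) = 0, setzen wir t = 3 ein und erhalten a = 0.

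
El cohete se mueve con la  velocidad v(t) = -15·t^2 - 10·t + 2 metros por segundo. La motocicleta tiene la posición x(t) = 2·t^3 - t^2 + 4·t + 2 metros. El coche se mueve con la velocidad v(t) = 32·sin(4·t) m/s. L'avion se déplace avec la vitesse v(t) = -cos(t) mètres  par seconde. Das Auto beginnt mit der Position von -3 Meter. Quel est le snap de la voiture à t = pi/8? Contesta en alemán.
Wir müssen unsere Gleichung für die Geschwindigkeit v(t) = 32·sin(4·t) 3-mal ableiten. Mit d/dt von v(t) finden wir a(t) = 128·cos(4·t). Mit d/dt von a(t) finden wir j(t) = -512·sin(4·t). Die Ableitung von dem Ruck ergibt den Snap: s(t) = -2048·cos(4·t). Wir haben den Snap s(t) = -2048·cos(4·t). Durch Einsetzen von t = pi/8: s(pi/8) = 0.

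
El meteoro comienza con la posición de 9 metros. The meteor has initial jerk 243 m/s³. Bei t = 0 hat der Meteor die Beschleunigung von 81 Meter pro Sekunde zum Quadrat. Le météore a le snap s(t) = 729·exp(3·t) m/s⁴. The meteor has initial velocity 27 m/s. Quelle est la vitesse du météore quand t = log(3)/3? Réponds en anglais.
To find the answer, we compute 3 integrals of s(t) = 729·exp(3·t). Taking ∫s(t)dt and applying j(0) = 243, we find j(t) = 243·exp(3·t). Finding the integral of j(t) and using a(0) = 81: a(t) = 81·exp(3·t). Integrating acceleration and using the initial condition v(0) = 27, we get v(t) = 27·exp(3·t). Using v(t) = 27·exp(3·t) and substituting t = log(3)/3, we find v = 81.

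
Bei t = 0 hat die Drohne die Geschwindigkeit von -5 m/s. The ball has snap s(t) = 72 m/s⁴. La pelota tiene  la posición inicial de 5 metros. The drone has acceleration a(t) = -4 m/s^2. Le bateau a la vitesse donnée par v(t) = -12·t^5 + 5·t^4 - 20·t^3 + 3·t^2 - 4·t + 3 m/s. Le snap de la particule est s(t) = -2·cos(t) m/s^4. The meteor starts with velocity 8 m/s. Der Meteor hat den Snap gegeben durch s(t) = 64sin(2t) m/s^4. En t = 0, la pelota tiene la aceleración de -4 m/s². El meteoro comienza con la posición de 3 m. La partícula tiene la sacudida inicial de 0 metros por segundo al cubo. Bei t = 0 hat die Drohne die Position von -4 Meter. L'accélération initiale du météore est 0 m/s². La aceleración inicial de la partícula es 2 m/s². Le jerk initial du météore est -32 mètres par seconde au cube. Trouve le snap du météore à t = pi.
Nous avons le snap s(t) = 64·sin(2·t). En substituant t = pi: s(pi) = 0.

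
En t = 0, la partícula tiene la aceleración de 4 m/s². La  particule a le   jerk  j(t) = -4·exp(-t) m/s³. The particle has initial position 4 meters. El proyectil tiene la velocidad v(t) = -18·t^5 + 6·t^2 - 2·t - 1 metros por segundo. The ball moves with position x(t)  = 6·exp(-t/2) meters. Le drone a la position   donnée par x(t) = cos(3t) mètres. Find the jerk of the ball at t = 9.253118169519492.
Starting from position x(t) = 6·exp(-t/2), we take 3 derivatives. Taking d/dt of x(t), we find v(t) = -3·exp(-t/2). Differentiating velocity, we get acceleration: a(t) = 3·exp(-t/2)/2. Taking d/dt of a(t), we find j(t) = -3·exp(-t/2)/4. Using j(t) = -3·exp(-t/2)/4 and substituting t = 9.253118169519492, we find j = -0.00734128666167751.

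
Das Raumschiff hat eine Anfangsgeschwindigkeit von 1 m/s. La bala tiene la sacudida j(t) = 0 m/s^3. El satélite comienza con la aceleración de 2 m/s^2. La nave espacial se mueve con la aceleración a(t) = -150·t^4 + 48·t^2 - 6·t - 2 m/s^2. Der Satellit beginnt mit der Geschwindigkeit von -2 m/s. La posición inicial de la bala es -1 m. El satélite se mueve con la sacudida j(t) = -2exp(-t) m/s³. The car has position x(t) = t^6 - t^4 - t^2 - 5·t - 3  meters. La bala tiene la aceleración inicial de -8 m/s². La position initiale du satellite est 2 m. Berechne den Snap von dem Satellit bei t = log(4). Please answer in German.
Um dies zu lösen, müssen wir 1 Ableitung unserer Gleichung für den Ruck j(t) = -2·exp(-t) nehmen. Mit d/dt von j(t) finden wir s(t) = 2·exp(-t). Aus der Gleichung für den Snap s(t) = 2·exp(-t), setzen wir t = log(4) ein und erhalten s = 1/2.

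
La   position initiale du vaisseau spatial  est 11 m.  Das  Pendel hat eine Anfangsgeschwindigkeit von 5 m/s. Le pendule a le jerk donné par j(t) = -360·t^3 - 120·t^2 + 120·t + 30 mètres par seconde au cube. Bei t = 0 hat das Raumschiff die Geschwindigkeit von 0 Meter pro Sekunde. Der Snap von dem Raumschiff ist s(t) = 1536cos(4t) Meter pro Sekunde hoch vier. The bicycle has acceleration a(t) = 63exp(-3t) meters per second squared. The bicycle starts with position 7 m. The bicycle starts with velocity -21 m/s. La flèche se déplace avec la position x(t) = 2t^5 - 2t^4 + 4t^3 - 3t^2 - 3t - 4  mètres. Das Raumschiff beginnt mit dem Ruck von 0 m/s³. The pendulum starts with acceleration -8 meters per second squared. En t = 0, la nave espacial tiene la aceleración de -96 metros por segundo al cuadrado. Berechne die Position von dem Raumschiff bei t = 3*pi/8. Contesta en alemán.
Wir müssen unsere Gleichung für den Snap s(t) = 1536·cos(4·t) 4-mal integrieren. Mit ∫s(t)dt und Anwendung von j(0) = 0, finden wir j(t) = 384·sin(4·t). Das Integral von dem Ruck, mit a(0) = -96, ergibt die Beschleunigung: a(t) = -96·cos(4·t). Das Integral von der Beschleunigung, mit v(0) = 0, ergibt die Geschwindigkeit: v(t) = -24·sin(4·t). Das Integral von der Geschwindigkeit, mit x(0) = 11, ergibt die Position: x(t) = 6·cos(4·t) + 5. Wir haben die Position x(t) = 6·cos(4·t) + 5. Durch Einsetzen von t = 3*pi/8: x(3*pi/8) = 5.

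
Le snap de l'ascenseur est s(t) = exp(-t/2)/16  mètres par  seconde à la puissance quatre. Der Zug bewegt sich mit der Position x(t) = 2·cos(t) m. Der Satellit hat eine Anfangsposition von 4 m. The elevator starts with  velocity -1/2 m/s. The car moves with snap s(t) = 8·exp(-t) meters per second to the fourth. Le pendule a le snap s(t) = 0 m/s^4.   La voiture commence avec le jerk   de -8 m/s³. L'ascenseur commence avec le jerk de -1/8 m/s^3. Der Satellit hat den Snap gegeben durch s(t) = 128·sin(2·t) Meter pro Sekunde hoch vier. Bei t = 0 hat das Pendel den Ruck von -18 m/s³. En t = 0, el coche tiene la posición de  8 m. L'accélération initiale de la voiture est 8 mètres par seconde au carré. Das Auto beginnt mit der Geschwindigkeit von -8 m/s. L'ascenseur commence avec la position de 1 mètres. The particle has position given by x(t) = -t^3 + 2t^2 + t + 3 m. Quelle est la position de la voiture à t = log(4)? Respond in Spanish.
Necesitamos integrar nuestra ecuación del snap s(t) = 8·exp(-t) 4 veces. Tomando ∫s(t)dt y aplicando j(0) = -8, encontramos j(t) = -8·exp(-t). La antiderivada de la sacudida, con a(0) = 8, da la aceleración: a(t) = 8·exp(-t). Integrando la aceleración y usando la condición inicial v(0) = -8, obtenemos v(t) = -8·exp(-t). La integral de la velocidad es la posición. Usando x(0) = 8, obtenemos x(t) = 8·exp(-t). De la ecuación de la posición x(t) = 8·exp(-t), sustituimos t = log(4) para obtener x = 2.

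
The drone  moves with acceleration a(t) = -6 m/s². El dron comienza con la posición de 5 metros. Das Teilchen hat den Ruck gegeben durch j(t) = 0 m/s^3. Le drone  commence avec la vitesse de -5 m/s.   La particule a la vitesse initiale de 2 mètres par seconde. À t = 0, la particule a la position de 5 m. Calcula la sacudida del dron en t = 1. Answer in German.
Um dies zu lösen, müssen wir 1 Ableitung unserer Gleichung für die Beschleunigung a(t) = -6 nehmen. Durch Ableiten von der Beschleunigung erhalten wir den Ruck: j(t) = 0. Wir haben den Ruck j(t) = 0. Durch Einsetzen von t = 1: j(1) = 0.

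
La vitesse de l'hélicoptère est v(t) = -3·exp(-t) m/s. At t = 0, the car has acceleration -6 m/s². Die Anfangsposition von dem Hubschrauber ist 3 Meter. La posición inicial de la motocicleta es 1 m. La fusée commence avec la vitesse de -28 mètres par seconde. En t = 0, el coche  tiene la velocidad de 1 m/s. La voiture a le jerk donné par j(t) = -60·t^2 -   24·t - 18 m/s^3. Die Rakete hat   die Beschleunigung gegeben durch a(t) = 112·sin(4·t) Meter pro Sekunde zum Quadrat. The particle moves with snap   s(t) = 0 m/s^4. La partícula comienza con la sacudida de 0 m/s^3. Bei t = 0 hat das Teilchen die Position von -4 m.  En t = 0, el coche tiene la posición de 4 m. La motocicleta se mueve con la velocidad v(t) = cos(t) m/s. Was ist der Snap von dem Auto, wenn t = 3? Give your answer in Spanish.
Partiendo de la sacudida j(t) = -60·t^2 - 24·t - 18, tomamos 1 derivada. Derivando la sacudida, obtenemos el snap: s(t) = -120·t - 24. De la ecuación del snap s(t) = -120·t - 24, sustituimos t = 3 para obtener s = -384.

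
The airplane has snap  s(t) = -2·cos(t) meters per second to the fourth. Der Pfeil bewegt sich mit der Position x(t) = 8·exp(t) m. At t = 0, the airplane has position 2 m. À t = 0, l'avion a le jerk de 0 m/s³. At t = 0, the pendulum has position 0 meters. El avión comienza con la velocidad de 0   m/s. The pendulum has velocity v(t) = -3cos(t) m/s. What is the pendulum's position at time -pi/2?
Starting from velocity v(t) = -3·cos(t), we take 1 integral. Taking ∫v(t)dt and applying x(0) = 0, we find x(t) = -3·sin(t). Using x(t) = -3·sin(t) and substituting t = -pi/2, we find x = 3.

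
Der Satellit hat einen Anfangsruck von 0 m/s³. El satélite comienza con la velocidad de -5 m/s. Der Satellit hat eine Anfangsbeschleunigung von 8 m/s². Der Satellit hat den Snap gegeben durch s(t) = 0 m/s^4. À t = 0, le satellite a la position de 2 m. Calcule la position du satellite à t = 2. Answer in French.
En partant du snap s(t) = 0, nous prenons 4 primitives. L'intégrale du snap, avec j(0) = 0, donne le jerk: j(t) = 0. En prenant ∫j(t)dt et en appliquant a(0) = 8, nous trouvons a(t) = 8. L'intégrale de l'accélération, avec v(0) = -5, donne la vitesse: v(t) = 8·t - 5. La primitive de la vitesse, avec x(0) = 2, donne la position: x(t) = 4·t^2 - 5·t + 2. En utilisant x(t) = 4·t^2 - 5·t + 2 et en substituant t = 2, nous trouvons x = 8.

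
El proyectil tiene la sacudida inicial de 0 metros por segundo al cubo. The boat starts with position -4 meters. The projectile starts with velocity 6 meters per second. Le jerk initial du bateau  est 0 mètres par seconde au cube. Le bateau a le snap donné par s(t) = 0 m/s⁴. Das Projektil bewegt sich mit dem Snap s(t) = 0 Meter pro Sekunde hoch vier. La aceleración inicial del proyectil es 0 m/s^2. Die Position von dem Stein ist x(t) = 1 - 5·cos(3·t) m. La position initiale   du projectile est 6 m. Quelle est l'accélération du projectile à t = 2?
Pour résoudre ceci, nous devons prendre 2 primitives de notre équation du snap s(t) = 0. La primitive du snap, avec j(0) = 0, donne le jerk: j(t) = 0. L'intégrale du jerk est l'accélération. En utilisant a(0) = 0, nous obtenons a(t) = 0. En utilisant a(t) = 0 et en substituant t = 2, nous trouvons a = 0.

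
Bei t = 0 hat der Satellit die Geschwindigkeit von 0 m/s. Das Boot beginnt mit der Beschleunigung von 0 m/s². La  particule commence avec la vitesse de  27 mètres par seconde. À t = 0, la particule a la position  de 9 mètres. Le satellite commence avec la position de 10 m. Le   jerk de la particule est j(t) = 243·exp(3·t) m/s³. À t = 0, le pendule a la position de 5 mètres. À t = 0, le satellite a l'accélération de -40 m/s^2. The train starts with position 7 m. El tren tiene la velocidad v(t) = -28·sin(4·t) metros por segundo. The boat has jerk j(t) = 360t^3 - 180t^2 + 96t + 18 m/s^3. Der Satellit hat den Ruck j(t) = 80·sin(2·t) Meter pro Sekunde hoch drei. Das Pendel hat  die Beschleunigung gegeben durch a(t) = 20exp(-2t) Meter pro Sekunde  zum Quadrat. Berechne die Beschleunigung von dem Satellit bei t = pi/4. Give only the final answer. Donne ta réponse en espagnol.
La respuesta es 0.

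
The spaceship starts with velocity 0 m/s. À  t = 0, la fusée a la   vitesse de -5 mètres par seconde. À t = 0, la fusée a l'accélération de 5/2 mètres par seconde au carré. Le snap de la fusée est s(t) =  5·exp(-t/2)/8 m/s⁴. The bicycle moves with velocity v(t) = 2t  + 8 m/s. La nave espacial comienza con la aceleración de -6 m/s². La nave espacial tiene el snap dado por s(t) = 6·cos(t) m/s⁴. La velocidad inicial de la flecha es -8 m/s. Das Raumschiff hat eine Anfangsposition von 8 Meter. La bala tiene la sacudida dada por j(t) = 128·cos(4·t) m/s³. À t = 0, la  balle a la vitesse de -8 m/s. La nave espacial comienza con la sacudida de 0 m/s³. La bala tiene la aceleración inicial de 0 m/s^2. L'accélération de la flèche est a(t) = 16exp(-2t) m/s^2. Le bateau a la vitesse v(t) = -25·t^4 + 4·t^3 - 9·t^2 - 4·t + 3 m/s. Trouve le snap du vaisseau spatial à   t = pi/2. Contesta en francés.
En utilisant s(t) = 6·cos(t) et en substituant t = pi/2, nous trouvons s = 0.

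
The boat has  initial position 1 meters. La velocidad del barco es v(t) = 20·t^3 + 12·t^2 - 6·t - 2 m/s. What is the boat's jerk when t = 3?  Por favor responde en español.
Partiendo de la velocidad v(t) = 20·t^3 + 12·t^2 - 6·t - 2, tomamos 2 derivadas. Derivando la velocidad, obtenemos la aceleración: a(t) = 60·t^2 + 24·t - 6. Tomando d/dt de a(t), encontramos j(t) = 120·t + 24. Usando j(t) = 120·t + 24 y sustituyendo t = 3, encontramos j = 384.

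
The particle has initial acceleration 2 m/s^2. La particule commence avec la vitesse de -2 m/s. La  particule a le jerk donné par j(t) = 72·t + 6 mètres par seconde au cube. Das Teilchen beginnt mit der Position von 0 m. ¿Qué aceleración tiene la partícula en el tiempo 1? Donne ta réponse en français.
Nous devons trouver la primitive de notre équation du jerk j(t) = 72·t + 6 1 fois. L'intégrale du jerk, avec a(0) = 2, donne l'accélération: a(t) = 36·t^2 + 6·t + 2. En utilisant a(t) = 36·t^2 + 6·t + 2 et en substituant t = 1, nous trouvons a = 44.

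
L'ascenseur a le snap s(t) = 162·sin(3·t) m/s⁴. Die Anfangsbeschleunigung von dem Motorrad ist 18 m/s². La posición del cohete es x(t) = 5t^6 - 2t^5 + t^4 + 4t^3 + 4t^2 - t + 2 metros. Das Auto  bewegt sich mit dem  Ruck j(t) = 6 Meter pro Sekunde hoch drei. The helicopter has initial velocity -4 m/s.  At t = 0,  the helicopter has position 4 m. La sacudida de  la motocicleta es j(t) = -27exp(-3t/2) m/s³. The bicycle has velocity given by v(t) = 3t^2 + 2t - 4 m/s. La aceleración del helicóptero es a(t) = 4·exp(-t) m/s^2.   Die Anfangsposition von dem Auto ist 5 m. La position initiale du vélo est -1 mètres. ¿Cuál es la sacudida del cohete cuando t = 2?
Partiendo de la posición x(t) = 5·t^6 - 2·t^5 + t^4 + 4·t^3 + 4·t^2 - t + 2, tomamos 3 derivadas. Tomando d/dt de x(t), encontramos v(t) = 30·t^5 - 10·t^4 + 4·t^3 + 12·t^2 + 8·t - 1. Tomando d/dt de v(t), encontramos a(t) = 150·t^4 - 40·t^3 + 12·t^2 + 24·t + 8. Derivando la aceleración, obtenemos la sacudida: j(t) = 600·t^3 - 120·t^2 + 24·t + 24. Usando j(t) = 600·t^3 - 120·t^2 + 24·t + 24 y sustituyendo t = 2, encontramos j = 4392.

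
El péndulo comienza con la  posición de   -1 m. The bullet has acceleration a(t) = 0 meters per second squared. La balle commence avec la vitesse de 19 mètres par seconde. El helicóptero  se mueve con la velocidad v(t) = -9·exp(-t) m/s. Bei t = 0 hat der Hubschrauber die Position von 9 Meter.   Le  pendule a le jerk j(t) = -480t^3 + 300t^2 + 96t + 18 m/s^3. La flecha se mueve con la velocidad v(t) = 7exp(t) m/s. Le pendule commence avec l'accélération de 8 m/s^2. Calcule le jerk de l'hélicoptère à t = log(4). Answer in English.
Starting from velocity v(t) = -9·exp(-t), we take 2 derivatives. Differentiating velocity, we get acceleration: a(t) = 9·exp(-t). Differentiating acceleration, we get jerk: j(t) = -9·exp(-t). Using j(t) = -9·exp(-t) and substituting t = log(4), we find j = -9/4.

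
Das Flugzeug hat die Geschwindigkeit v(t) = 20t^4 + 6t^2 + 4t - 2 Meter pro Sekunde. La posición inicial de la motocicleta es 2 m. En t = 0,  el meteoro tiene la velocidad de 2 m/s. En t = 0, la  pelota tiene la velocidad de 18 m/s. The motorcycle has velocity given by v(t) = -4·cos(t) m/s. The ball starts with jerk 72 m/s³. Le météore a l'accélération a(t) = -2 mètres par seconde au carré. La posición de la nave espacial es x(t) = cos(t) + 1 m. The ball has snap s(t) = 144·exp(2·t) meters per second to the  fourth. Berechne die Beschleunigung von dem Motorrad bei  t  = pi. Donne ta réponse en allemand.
Ausgehend von der Geschwindigkeit v(t) = -4·cos(t), nehmen wir 1 Ableitung. Mit d/dt von v(t) finden wir a(t) = 4·sin(t). Mit a(t) = 4·sin(t) und Einsetzen von t = pi, finden wir a = 0.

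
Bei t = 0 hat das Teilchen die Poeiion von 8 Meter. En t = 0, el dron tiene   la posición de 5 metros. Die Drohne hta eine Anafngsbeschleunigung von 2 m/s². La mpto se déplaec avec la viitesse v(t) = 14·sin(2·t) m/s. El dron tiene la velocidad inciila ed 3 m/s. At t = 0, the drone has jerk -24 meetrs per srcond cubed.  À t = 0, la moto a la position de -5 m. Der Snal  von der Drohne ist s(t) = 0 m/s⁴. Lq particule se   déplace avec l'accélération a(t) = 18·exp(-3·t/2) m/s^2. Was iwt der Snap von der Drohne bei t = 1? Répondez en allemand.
Mit s(t) = 0 und Einsetzen von t = 1, finden wir s = 0.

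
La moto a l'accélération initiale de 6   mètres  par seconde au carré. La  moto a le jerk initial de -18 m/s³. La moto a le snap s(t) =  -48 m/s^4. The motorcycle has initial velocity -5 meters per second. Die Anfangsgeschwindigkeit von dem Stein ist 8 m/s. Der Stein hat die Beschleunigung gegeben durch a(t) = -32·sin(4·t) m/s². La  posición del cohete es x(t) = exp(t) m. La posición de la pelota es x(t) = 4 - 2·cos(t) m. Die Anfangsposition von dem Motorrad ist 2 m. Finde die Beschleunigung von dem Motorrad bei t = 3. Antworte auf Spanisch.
Debemos encontrar la antiderivada de nuestra ecuación del snap s(t) = -48 2 veces. La integral del snap, con j(0) = -18, da la sacudida: j(t) = -48·t - 18. Tomando ∫j(t)dt y aplicando a(0) = 6, encontramos a(t) = -24·t^2 - 18·t + 6. Usando a(t) = -24·t^2 - 18·t + 6 y sustituyendo t = 3, encontramos a = -264.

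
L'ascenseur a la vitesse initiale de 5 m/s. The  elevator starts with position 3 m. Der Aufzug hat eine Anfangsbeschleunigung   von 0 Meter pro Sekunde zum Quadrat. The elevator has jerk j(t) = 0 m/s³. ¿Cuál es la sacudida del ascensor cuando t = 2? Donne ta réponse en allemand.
Aus der Gleichung für den Ruck j(t) = 0, setzen wir t = 2 ein und erhalten j = 0.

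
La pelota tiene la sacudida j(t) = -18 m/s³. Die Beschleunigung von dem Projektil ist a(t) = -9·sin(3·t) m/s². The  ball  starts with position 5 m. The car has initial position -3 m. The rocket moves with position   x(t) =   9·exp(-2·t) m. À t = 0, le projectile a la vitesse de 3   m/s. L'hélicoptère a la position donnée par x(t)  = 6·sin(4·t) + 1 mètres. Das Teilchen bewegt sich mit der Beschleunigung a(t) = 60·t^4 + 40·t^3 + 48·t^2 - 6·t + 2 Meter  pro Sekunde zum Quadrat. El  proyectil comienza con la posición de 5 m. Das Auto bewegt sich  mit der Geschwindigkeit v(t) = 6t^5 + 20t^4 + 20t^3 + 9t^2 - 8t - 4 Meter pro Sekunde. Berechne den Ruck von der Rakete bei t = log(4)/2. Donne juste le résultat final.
j(log(4)/2) = -18.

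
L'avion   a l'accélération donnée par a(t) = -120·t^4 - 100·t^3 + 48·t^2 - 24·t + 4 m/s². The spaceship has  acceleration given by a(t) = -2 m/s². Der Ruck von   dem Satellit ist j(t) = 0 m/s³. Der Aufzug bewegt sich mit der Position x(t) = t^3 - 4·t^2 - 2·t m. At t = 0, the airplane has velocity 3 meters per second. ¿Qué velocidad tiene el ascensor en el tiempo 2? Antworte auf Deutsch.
Um dies zu lösen, müssen wir 1 Ableitung unserer Gleichung für die Position x(t) = t^3 - 4·t^2 - 2·t nehmen. Mit d/dt von x(t) finden wir v(t) = 3·t^2 - 8·t - 2. Mit v(t) = 3·t^2 - 8·t - 2 und Einsetzen von t = 2, finden wir v = -6.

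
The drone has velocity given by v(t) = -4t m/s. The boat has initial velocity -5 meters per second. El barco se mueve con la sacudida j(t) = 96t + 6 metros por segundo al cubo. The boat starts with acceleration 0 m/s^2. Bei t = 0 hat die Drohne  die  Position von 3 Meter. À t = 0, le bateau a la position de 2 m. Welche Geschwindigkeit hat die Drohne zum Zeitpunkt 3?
Wir haben die Geschwindigkeit v(t) = -4·t. Durch Einsetzen von t = 3: v(3) = -12.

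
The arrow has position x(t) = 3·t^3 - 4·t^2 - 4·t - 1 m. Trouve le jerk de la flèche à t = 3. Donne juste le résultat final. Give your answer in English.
The jerk at t = 3 is j = 18.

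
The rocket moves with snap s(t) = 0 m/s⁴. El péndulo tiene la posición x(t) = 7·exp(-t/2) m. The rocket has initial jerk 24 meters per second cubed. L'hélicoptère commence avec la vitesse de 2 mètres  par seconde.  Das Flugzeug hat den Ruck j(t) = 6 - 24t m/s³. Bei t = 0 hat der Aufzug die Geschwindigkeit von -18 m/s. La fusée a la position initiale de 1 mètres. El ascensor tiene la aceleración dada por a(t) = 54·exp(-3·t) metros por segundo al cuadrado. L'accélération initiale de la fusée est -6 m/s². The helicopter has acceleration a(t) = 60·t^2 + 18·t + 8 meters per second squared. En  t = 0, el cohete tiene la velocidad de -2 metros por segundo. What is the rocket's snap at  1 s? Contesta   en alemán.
Aus der Gleichung für den Snap s(t) = 0, setzen wir t = 1 ein und erhalten s = 0.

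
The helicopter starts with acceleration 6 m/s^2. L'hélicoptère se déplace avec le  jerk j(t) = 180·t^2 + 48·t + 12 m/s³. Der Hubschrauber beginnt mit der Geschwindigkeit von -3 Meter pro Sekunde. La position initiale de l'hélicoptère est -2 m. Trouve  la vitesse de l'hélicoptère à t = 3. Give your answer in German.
Wir müssen das Integral unserer Gleichung für den Ruck j(t) = 180·t^2 + 48·t + 12 2-mal finden. Das Integral von dem Ruck ist die Beschleunigung. Mit a(0) = 6 erhalten wir a(t) = 60·t^3 + 24·t^2 + 12·t + 6. Das Integral von der Beschleunigung, mit v(0) = -3, ergibt die Geschwindigkeit: v(t) = 15·t^4 + 8·t^3 + 6·t^2 + 6·t - 3. Aus der Gleichung für die Geschwindigkeit v(t) = 15·t^4 + 8·t^3 + 6·t^2 + 6·t - 3, setzen wir t = 3 ein und erhalten v = 1500.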